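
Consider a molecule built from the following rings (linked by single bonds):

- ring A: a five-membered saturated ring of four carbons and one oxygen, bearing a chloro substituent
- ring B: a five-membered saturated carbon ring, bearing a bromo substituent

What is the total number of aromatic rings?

Ring A has only sp³ atoms, so it is not fully conjugated — not aromatic (tetrahydrofuran).
Ring B has only sp³ atoms, so it is not fully conjugated — not aromatic (cyclopentane).
No ring is aromatic. Total: 0.

0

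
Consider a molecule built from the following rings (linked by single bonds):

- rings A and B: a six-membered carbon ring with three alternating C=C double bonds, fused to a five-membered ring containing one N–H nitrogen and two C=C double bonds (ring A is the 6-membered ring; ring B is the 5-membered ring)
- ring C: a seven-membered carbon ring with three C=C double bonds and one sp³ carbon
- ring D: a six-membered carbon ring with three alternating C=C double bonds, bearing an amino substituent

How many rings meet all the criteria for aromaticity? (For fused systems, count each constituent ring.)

Rings A and B form a fused bicyclic system (with one N–H) with 9 sp² atoms and 10 π electrons from ring double bonds plus a heteroatom lone pair. 10 = 4(2)+2, so the system is aromatic and both rings count as aromatic (indole).
Ring C has one sp³ carbon, so it is not fully conjugated — not aromatic (cycloheptatriene).
Ring D is planar and fully conjugated; 3 ring double bonds give 6 π electrons. 6 = 4(1)+2, so ring D is aromatic (benzene).
Aromatic: A, B, D. Total: 3.

3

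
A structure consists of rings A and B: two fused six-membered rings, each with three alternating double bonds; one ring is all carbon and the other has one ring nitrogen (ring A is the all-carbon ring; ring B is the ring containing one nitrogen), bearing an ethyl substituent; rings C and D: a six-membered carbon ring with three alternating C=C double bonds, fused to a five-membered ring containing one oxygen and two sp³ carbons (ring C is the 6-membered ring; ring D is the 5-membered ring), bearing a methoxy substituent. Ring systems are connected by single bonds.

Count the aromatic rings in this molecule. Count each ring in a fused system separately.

3

Rings A and B form a fused bicyclic system (with one nitrogen) with 10 sp² atoms and 10 π electrons from ring double bonds. 10 = 4(2)+2, so the system is aromatic and both rings count as aromatic (quinoline).
Ring C is planar and fully conjugated; 3 ring double bonds give 6 π electrons. 6 = 4(1)+2, so ring C is aromatic (benzene ring).
Ring D has two sp³ carbons, so it is not fully conjugated — not aromatic (oxolane ring).
Aromatic: A, B, C. Total: 3.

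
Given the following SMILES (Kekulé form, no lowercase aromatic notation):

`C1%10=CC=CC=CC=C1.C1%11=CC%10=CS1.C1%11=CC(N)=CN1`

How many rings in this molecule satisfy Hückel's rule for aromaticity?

The SMILES encodes an eight-membered carbon ring with four alternating C=C double bonds; a five-membered ring of four carbons and one sulfur, with two C=C double bonds; a five-membered ring of four carbons and one nitrogen bearing a hydrogen, with two C=C double bonds.
The 8-membered ring has only sp² ring atoms; a planar conformation would have a fully conjugated π system of 8 electrons. But 8 = 4(2), which is 4n not 4n+2, so it is not aromatic (cyclooctatetraene) — cyclooctatetraene distorts into a non-planar tub to avoid antiaromaticity.
The 5-membered ring with one sulfur has a continuous p-orbital overlap around the ring; 2 ring double bonds (4 π electrons) plus a heteroatom lone pair (2) give 6 π electrons. 6 = 4(1)+2, so it is aromatic (thiophene).
The 5-membered ring with one N–H has a continuous p-orbital overlap around the ring; 2 ring double bonds (4 π electrons) plus a heteroatom lone pair (2) give 6 π electrons. 6 = 4(1)+2, so it is aromatic (pyrrole).
2 of the 3 rings are aromatic. Total: 2.

2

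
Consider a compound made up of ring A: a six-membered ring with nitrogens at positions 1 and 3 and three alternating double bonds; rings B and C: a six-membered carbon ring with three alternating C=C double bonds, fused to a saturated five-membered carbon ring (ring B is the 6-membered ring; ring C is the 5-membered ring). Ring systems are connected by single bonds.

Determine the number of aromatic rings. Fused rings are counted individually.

2

Ring A has a continuous p-orbital overlap around the ring; 3 ring double bonds give 6 π electrons. Since 6 = 4n+2 (n=1), ring A is aromatic (pyrimidine).
Ring B is fully conjugated (every ring atom contributes a p orbital); 3 ring double bonds give 6 π electrons. 6 = 4(1)+2, so ring B is aromatic (benzene ring).
Ring C has three sp³ carbons, so it is not fully conjugated — not aromatic (cyclopentane ring).
Aromatic: A, B. Total: 2.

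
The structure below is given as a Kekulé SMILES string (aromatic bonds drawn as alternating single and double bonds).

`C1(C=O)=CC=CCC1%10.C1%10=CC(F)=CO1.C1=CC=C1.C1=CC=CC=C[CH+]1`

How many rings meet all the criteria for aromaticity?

The SMILES encodes a six-membered carbon ring with two conjugated C=C double bonds and two sp³ carbons; a five-membered ring of four carbons and one oxygen, with two C=C double bonds; a four-membered carbon ring with two alternating C=C double bonds; a seven-membered all-carbon ring bearing a positive charge on one carbon, with three C=C double bonds.
The 6-membered ring has two sp³ carbons, so it is not fully conjugated — not aromatic (1,3-cyclohexadiene).
The 5-membered ring with one oxygen is fully conjugated (every ring atom contributes a p orbital); 2 ring double bonds (4 π electrons) plus a heteroatom lone pair (2) give 6 π electrons. That satisfies 4n+2 with n=1, so it is aromatic (furan).
The 4-membered ring has only sp² ring atoms; a planar conformation would have a fully conjugated π system of 4 electrons. But 4 = 4(1), which is 4n not 4n+2, so it is not aromatic (cyclobutadiene) — cyclobutadiene is antiaromatic and distorts to a rectangle.
The 7-membered ring has a continuous p-orbital overlap around the ring; 3 ring double bonds (6 π electrons) plus the carbocation's empty p orbital (0, but keeps the ring conjugated) give 6 π electrons. That satisfies 4n+2 with n=1, so it is aromatic (tropylium cation).
2 of the 4 rings are aromatic. Total: 2.

2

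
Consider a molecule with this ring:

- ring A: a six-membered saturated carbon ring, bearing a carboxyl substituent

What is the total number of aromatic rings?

0

Ring A has only sp³ atoms, so it is not fully conjugated — not aromatic (cyclohexane).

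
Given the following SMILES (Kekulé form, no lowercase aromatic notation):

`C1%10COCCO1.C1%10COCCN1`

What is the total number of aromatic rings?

0

The SMILES encodes a six-membered saturated ring with oxygens at positions 1 and 4; a six-membered saturated ring with an oxygen and an N–H nitrogen at positions 1 and 4.
The 6-membered ring with two oxygens (1,4) has only sp³ atoms, so it is not fully conjugated — not aromatic (1,4-dioxane).
The 6-membered ring with one oxygen and one N–H (1,4) has only sp³ atoms, so it is not fully conjugated — not aromatic (morpholine).
None of the rings are aromatic. Total: 0.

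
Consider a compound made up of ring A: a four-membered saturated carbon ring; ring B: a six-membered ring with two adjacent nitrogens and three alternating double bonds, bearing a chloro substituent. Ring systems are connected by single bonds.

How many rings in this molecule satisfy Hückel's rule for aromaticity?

1

Ring A has only sp³ atoms, so it is not fully conjugated — not aromatic (cyclobutane).
Ring B has a continuous p-orbital overlap around the ring; 3 ring double bonds give 6 π electrons. 6 = 4(1)+2, so ring B is aromatic (pyridazine).
Aromatic: B. Total: 1.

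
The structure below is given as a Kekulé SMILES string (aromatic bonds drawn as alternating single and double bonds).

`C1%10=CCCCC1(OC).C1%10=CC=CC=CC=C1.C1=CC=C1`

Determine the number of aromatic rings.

The SMILES encodes a six-membered carbon ring with one C=C double bond; an eight-membered carbon ring with four alternating C=C double bonds; a four-membered carbon ring with two alternating C=C double bonds.
The 6-membered ring has four sp³ carbons, so it is not fully conjugated — not aromatic (cyclohexene).
The 8-membered ring has only sp² ring atoms; a planar conformation would have a fully conjugated π system of 8 electrons. But 8 = 4(2), which is 4n not 4n+2, so it is not aromatic (cyclooctatetraene) — cyclooctatetraene distorts into a non-planar tub to avoid antiaromaticity.
The 4-membered ring has only sp² ring atoms; a planar conformation would have a fully conjugated π system of 4 electrons. But 4 = 4(1), which is 4n not 4n+2, so it is not aromatic (cyclobutadiene) — cyclobutadiene is antiaromatic and distorts to a rectangle.
None of the rings are aromatic. Total: 0.

0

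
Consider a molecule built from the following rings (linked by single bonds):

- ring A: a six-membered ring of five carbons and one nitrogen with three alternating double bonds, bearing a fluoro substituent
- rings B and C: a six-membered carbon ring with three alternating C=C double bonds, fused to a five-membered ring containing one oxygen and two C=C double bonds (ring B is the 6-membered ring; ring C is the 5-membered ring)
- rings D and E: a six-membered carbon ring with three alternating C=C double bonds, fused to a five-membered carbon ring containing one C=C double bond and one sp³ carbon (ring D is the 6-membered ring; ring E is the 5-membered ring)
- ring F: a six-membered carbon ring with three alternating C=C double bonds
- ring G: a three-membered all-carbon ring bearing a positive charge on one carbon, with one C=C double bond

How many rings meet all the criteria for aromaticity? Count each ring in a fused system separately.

6

Ring A is fully conjugated (every ring atom contributes a p orbital); 3 ring double bonds give 6 π electrons. 6 = 4(1)+2, so ring A is aromatic (pyridine).
Rings B and C form a fused bicyclic system (with one oxygen) with 9 sp² atoms and 10 π electrons from ring double bonds plus a heteroatom lone pair. 10 = 4(2)+2, so the system is aromatic and both rings count as aromatic (benzofuran).
Ring D is planar and fully conjugated; 3 ring double bonds give 6 π electrons. That satisfies 4n+2 with n=1, so ring D is aromatic (benzene ring).
Ring E has one sp³ carbon, so it is not fully conjugated — not aromatic (cyclopentene ring).
Ring F is fully conjugated (every ring atom contributes a p orbital); 3 ring double bonds give 6 π electrons. 6 = 4(1)+2, so ring F is aromatic (benzene).
Ring G is planar and fully conjugated; 1 ring double bond (2 π electrons) plus the carbocation's empty p orbital (0, but keeps the ring conjugated) give 2 π electrons. Since 2 = 4n+2 (n=0), ring G is aromatic (cyclopropenyl cation).
Aromatic: A, B, C, D, F, G. Total: 6.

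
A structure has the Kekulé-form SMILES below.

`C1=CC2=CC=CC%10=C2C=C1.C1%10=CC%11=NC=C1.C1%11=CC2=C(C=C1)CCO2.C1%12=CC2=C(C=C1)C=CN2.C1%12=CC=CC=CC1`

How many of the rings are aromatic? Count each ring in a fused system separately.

The SMILES encodes two fused six-membered carbon rings, each with three alternating C=C double bonds; a six-membered ring of five carbons and one nitrogen with three alternating double bonds; a six-membered carbon ring with three alternating C=C double bonds, fused to a five-membered ring containing one oxygen and two sp³ carbons; a six-membered carbon ring with three alternating C=C double bonds, fused to a five-membered ring containing one N–H nitrogen and two C=C double bonds; a seven-membered carbon ring with three C=C double bonds and one sp³ carbon.
The fused 6/6-membered bicyclic is a single π system with 10 sp² atoms and 10 π electrons from ring double bonds. 10 = 4(2)+2, so the system is aromatic and both rings count as aromatic (naphthalene).
The 6-membered ring with one nitrogen has a continuous p-orbital overlap around the ring; 3 ring double bonds give 6 π electrons. That satisfies 4n+2 with n=1, so it is aromatic (pyridine).
The 6-membered ring is fully conjugated (every ring atom contributes a p orbital); 3 ring double bonds give 6 π electrons. Since 6 = 4n+2 (n=1), it is aromatic (benzene ring).
The 5-membered ring with one oxygen has two sp³ carbons, so it is not fully conjugated — not aromatic (oxolane ring).
The fused 6/5-membered bicyclic (with one N–H) is a single π system with 9 sp² atoms and 10 π electrons from ring double bonds plus a heteroatom lone pair. 10 = 4(2)+2, so the system is aromatic and both rings count as aromatic (indole).
The 7-membered ring has one sp³ carbon, so it is not fully conjugated — not aromatic (cycloheptatriene).
6 of the 8 rings are aromatic. Total: 6.

6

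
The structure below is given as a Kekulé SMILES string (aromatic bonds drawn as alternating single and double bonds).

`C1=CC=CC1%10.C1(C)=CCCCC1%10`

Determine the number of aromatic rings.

0

The SMILES encodes a five-membered carbon ring with two conjugated C=C double bonds and one sp³ carbon; a six-membered carbon ring with one C=C double bond.
The 5-membered ring has one sp³ carbon, so it is not fully conjugated — not aromatic (cyclopentadiene).
The 6-membered ring has four sp³ carbons, so it is not fully conjugated — not aromatic (cyclohexene).
None of the rings are aromatic. Total: 0.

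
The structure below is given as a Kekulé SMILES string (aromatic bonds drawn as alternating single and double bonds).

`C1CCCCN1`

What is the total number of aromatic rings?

0

The SMILES encodes a six-membered saturated ring of five carbons and one N–H nitrogen.
The 6-membered ring with one N–H has only sp³ atoms, so it is not fully conjugated — not aromatic (piperidine).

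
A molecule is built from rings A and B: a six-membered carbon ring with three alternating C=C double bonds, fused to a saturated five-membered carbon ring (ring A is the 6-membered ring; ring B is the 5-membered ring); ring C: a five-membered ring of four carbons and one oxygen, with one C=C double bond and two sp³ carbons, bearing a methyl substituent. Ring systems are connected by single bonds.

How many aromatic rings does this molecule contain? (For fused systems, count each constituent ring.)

1

Ring A has a continuous p-orbital overlap around the ring; 3 ring double bonds give 6 π electrons. Since 6 = 4n+2 (n=1), ring A is aromatic (benzene ring).
Ring B has three sp³ carbons, so it is not fully conjugated — not aromatic (cyclopentane ring).
Ring C has two sp³ carbons, so it is not fully conjugated — not aromatic (2,3-dihydrofuran).
Aromatic: A. Total: 1.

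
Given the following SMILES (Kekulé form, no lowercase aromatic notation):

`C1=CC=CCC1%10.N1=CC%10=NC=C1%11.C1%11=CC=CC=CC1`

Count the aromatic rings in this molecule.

1

The SMILES encodes a six-membered carbon ring with two conjugated C=C double bonds and two sp³ carbons; a six-membered ring with nitrogens at positions 1 and 4 and three alternating double bonds; a seven-membered carbon ring with three C=C double bonds and one sp³ carbon.
The 6-membered ring has two sp³ carbons, so it is not fully conjugated — not aromatic (1,3-cyclohexadiene).
The 6-membered ring with two nitrogens (1,4) is fully conjugated (every ring atom contributes a p orbital); 3 ring double bonds give 6 π electrons. Since 6 = 4n+2 (n=1), it is aromatic (pyrazine).
The 7-membered ring has one sp³ carbon, so it is not fully conjugated — not aromatic (cycloheptatriene).
1 of the 3 rings is aromatic. Total: 1.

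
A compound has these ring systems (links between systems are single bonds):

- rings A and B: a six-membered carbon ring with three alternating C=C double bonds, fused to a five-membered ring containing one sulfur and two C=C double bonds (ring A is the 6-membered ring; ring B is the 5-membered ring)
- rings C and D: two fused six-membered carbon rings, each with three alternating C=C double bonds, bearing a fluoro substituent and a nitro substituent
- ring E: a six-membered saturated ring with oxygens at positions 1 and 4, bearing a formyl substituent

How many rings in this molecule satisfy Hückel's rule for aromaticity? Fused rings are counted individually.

4

Rings A and B form a fused bicyclic system (with one sulfur) with 9 sp² atoms and 10 π electrons from ring double bonds plus a heteroatom lone pair. 10 = 4(2)+2, so the system is aromatic and both rings count as aromatic (benzothiophene).
Rings C and D form a fused bicyclic system with 10 sp² atoms and 10 π electrons from ring double bonds. 10 = 4(2)+2, so the system is aromatic and both rings count as aromatic (naphthalene).
Ring E has only sp³ atoms, so it is not fully conjugated — not aromatic (1,4-dioxane).
Aromatic: A, B, C, D. Total: 4.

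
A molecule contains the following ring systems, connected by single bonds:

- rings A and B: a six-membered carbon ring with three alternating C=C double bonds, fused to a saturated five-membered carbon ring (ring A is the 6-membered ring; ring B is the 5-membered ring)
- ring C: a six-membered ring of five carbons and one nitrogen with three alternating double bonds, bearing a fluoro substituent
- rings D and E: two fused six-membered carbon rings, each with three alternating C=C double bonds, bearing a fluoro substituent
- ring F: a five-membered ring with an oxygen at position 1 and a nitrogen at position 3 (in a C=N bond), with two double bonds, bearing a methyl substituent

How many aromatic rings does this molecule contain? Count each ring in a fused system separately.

5

Ring A is fully conjugated (every ring atom contributes a p orbital); 3 ring double bonds give 6 π electrons. That satisfies 4n+2 with n=1, so ring A is aromatic (benzene ring).
Ring B has three sp³ carbons, so it is not fully conjugated — not aromatic (cyclopentane ring).
Ring C is fully conjugated (every ring atom contributes a p orbital); 3 ring double bonds give 6 π electrons. Since 6 = 4n+2 (n=1), ring C is aromatic (pyridine).
Rings D and E form a fused bicyclic system with 10 sp² atoms and 10 π electrons from ring double bonds. 10 = 4(2)+2, so the system is aromatic and both rings count as aromatic (naphthalene).
Ring F has a continuous p-orbital overlap around the ring; 2 ring double bonds (4 π electrons) plus a heteroatom lone pair (2) give 6 π electrons. 6 = 4(1)+2, so ring F is aromatic (oxazole).
Aromatic: A, C, D, E, F. Total: 5.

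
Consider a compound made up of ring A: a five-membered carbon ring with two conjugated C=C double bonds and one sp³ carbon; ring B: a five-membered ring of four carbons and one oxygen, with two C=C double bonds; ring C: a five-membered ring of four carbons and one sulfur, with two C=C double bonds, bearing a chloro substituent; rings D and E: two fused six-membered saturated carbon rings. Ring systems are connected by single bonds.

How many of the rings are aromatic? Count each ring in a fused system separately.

Ring A has one sp³ carbon, so it is not fully conjugated — not aromatic (cyclopentadiene).
Ring B is fully conjugated (every ring atom contributes a p orbital); 2 ring double bonds (4 π electrons) plus a heteroatom lone pair (2) give 6 π electrons. 6 = 4(1)+2, so ring B is aromatic (furan).
Ring C is fully conjugated (every ring atom contributes a p orbital); 2 ring double bonds (4 π electrons) plus a heteroatom lone pair (2) give 6 π electrons. Since 6 = 4n+2 (n=1), ring C is aromatic (thiophene).
Ring D has only sp³ atoms, so it is not fully conjugated — not aromatic (cyclohexane ring).
Ring E has only sp³ atoms, so it is not fully conjugated — not aromatic (cyclohexane ring).
Aromatic: B, C. Total: 2.

2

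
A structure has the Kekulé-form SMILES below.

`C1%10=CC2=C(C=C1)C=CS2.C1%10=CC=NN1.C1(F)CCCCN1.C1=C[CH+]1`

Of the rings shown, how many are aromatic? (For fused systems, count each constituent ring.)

The SMILES encodes a six-membered carbon ring with three alternating C=C double bonds, fused to a five-membered ring containing one sulfur and two C=C double bonds; a five-membered ring with two adjacent nitrogens (one bearing H, one in a double bond) and two double bonds; a six-membered saturated ring of five carbons and one N–H nitrogen; a three-membered all-carbon ring bearing a positive charge on one carbon, with one C=C double bond.
The fused 6/5-membered bicyclic (with one sulfur) is a single π system with 9 sp² atoms and 10 π electrons from ring double bonds plus a heteroatom lone pair. 10 = 4(2)+2, so the system is aromatic and both rings count as aromatic (benzothiophene).
The 5-membered ring with two adjacent nitrogens (one N–H, one =N–) has a continuous p-orbital overlap around the ring; 2 ring double bonds (4 π electrons) plus a heteroatom lone pair (2) give 6 π electrons. 6 = 4(1)+2, so it is aromatic (pyrazole).
The 6-membered ring with one N–H has only sp³ atoms, so it is not fully conjugated — not aromatic (piperidine).
The 3-membered ring has a continuous p-orbital overlap around the ring; 1 ring double bond (2 π electrons) plus the carbocation's empty p orbital (0, but keeps the ring conjugated) give 2 π electrons. That satisfies 4n+2 with n=0, so it is aromatic (cyclopropenyl cation).
4 of the 5 rings are aromatic. Total: 4.

4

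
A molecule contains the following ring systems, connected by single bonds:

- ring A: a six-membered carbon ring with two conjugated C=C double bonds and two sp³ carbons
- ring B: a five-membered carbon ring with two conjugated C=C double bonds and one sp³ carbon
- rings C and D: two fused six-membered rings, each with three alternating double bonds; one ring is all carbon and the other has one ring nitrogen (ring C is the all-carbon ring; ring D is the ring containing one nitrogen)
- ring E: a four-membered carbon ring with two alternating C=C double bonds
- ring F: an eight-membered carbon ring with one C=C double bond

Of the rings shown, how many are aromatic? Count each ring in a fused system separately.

2

Ring A has two sp³ carbons, so it is not fully conjugated — not aromatic (1,3-cyclohexadiene).
Ring B has one sp³ carbon, so it is not fully conjugated — not aromatic (cyclopentadiene).
Rings C and D form a fused bicyclic system (with one nitrogen) with 10 sp² atoms and 10 π electrons from ring double bonds. 10 = 4(2)+2, so the system is aromatic and both rings count as aromatic (quinoline).
Ring E has only sp² ring atoms; a planar conformation would have a fully conjugated π system of 4 electrons. But 4 = 4(1), which is 4n not 4n+2, so ring E is not aromatic (cyclobutadiene) — cyclobutadiene is antiaromatic and distorts to a rectangle.
Ring F has six sp³ carbons, so it is not fully conjugated — not aromatic (cyclooctene).
Aromatic: C, D. Total: 2.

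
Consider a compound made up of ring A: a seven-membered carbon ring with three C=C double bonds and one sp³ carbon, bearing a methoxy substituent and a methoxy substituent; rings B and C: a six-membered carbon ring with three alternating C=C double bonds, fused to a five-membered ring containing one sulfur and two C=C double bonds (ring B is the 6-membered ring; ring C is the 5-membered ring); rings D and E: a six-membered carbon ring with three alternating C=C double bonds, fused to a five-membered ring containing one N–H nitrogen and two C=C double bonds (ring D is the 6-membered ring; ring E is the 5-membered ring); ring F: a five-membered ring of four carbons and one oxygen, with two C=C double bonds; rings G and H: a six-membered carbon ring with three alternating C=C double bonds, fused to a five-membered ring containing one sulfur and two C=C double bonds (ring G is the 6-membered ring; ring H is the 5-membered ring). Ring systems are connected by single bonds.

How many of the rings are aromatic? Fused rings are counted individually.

Ring A has one sp³ carbon, so it is not fully conjugated — not aromatic (cycloheptatriene).
Rings B and C form a fused bicyclic system (with one sulfur) with 9 sp² atoms and 10 π electrons from ring double bonds plus a heteroatom lone pair. 10 = 4(2)+2, so the system is aromatic and both rings count as aromatic (benzothiophene).
Rings D and E form a fused bicyclic system (with one N–H) with 9 sp² atoms and 10 π electrons from ring double bonds plus a heteroatom lone pair. 10 = 4(2)+2, so the system is aromatic and both rings count as aromatic (indole).
Ring F has a continuous p-orbital overlap around the ring; 2 ring double bonds (4 π electrons) plus a heteroatom lone pair (2) give 6 π electrons. 6 = 4(1)+2, so ring F is aromatic (furan).
Rings G and H form a fused bicyclic system (with one sulfur) with 9 sp² atoms and 10 π electrons from ring double bonds plus a heteroatom lone pair. 10 = 4(2)+2, so the system is aromatic and both rings count as aromatic (benzothiophene).
Aromatic: B, C, D, E, F, G, H. Total: 7.

7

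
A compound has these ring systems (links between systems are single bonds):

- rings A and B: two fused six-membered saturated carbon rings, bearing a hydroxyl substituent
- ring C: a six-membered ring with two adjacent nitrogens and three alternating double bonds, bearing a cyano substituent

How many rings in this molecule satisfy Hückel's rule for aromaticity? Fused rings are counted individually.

Ring A has only sp³ atoms, so it is not fully conjugated — not aromatic (cyclohexane ring).
Ring B has only sp³ atoms, so it is not fully conjugated — not aromatic (cyclohexane ring).
Ring C has a continuous p-orbital overlap around the ring; 3 ring double bonds give 6 π electrons. 6 = 4(1)+2, so ring C is aromatic (pyridazine).
Aromatic: C. Total: 1.

1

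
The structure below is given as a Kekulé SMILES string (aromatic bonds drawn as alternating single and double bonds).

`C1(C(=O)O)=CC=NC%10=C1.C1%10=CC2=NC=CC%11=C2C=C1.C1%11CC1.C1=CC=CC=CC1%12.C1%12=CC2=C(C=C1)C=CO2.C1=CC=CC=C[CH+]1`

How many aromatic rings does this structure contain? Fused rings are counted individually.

6

The SMILES encodes a six-membered ring of five carbons and one nitrogen with three alternating double bonds; two fused six-membered rings, each with three alternating double bonds; one ring is all carbon and the other has one ring nitrogen; a three-membered saturated carbon ring; a seven-membered carbon ring with three C=C double bonds and one sp³ carbon; a six-membered carbon ring with three alternating C=C double bonds, fused to a five-membered ring containing one oxygen and two C=C double bonds; a seven-membered all-carbon ring bearing a positive charge on one carbon, with three C=C double bonds.
The 6-membered ring with one nitrogen has a continuous p-orbital overlap around the ring; 3 ring double bonds give 6 π electrons. That satisfies 4n+2 with n=1, so it is aromatic (pyridine).
The fused 6/6-membered bicyclic (with one nitrogen) is a single π system with 10 sp² atoms and 10 π electrons from ring double bonds. 10 = 4(2)+2, so the system is aromatic and both rings count as aromatic (quinoline).
The 3-membered ring has only sp³ atoms, so it is not fully conjugated — not aromatic (cyclopropane).
The 7-membered ring has one sp³ carbon, so it is not fully conjugated — not aromatic (cycloheptatriene).
The fused 6/5-membered bicyclic (with one oxygen) is a single π system with 9 sp² atoms and 10 π electrons from ring double bonds plus a heteroatom lone pair. 10 = 4(2)+2, so the system is aromatic and both rings count as aromatic (benzofuran).
The second 7-membered ring is planar and fully conjugated; 3 ring double bonds (6 π electrons) plus the carbocation's empty p orbital (0, but keeps the ring conjugated) give 6 π electrons. Since 6 = 4n+2 (n=1), it is aromatic (tropylium cation).
6 of the 8 rings are aromatic. Total: 6.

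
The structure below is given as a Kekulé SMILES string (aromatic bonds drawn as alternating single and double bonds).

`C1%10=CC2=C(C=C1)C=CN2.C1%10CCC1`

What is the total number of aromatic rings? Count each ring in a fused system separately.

The SMILES encodes a six-membered carbon ring with three alternating C=C double bonds, fused to a five-membered ring containing one N–H nitrogen and two C=C double bonds; a four-membered saturated carbon ring.
The fused 6/5-membered bicyclic (with one N–H) is a single π system with 9 sp² atoms and 10 π electrons from ring double bonds plus a heteroatom lone pair. 10 = 4(2)+2, so the system is aromatic and both rings count as aromatic (indole).
The 4-membered ring has only sp³ atoms, so it is not fully conjugated — not aromatic (cyclobutane).
2 of the 3 rings are aromatic. Total: 2.

2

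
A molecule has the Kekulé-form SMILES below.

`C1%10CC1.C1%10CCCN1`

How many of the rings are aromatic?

The SMILES encodes a three-membered saturated carbon ring; a five-membered saturated ring of four carbons and one N–H nitrogen.
The 3-membered ring has only sp³ atoms, so it is not fully conjugated — not aromatic (cyclopropane).
The 5-membered ring with one N–H has only sp³ atoms, so it is not fully conjugated — not aromatic (pyrrolidine).
None of the rings are aromatic. Total: 0.

0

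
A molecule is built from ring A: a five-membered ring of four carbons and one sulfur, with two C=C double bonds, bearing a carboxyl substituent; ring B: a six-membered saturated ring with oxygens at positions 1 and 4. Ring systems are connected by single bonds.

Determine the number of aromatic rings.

Ring A is fully conjugated (every ring atom contributes a p orbital); 2 ring double bonds (4 π electrons) plus a heteroatom lone pair (2) give 6 π electrons. Since 6 = 4n+2 (n=1), ring A is aromatic (thiophene).
Ring B has only sp³ atoms, so it is not fully conjugated — not aromatic (1,4-dioxane).
Aromatic: A. Total: 1.

1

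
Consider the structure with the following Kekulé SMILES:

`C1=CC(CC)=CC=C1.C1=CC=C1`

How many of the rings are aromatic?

The SMILES encodes a six-membered carbon ring with three alternating C=C double bonds; a four-membered carbon ring with two alternating C=C double bonds.
The 6-membered ring has a continuous p-orbital overlap around the ring; 3 ring double bonds give 6 π electrons. That satisfies 4n+2 with n=1, so it is aromatic (benzene).
The 4-membered ring has only sp² ring atoms; a planar conformation would have a fully conjugated π system of 4 electrons. But 4 = 4(1), which is 4n not 4n+2, so it is not aromatic (cyclobutadiene) — cyclobutadiene is antiaromatic and distorts to a rectangle.
1 of the 2 rings is aromatic. Total: 1.

1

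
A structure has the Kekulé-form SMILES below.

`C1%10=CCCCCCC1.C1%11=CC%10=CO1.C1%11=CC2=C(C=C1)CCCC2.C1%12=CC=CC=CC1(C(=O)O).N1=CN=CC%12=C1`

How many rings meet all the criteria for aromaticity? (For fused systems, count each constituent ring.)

3

The SMILES encodes an eight-membered carbon ring with one C=C double bond; a five-membered ring of four carbons and one oxygen, with two C=C double bonds; a six-membered carbon ring with three alternating C=C double bonds, fused to a saturated six-membered carbon ring; a seven-membered carbon ring with three C=C double bonds and one sp³ carbon; a six-membered ring with nitrogens at positions 1 and 3 and three alternating double bonds.
The 8-membered ring has six sp³ carbons, so it is not fully conjugated — not aromatic (cyclooctene).
The 5-membered ring with one oxygen is planar and fully conjugated; 2 ring double bonds (4 π electrons) plus a heteroatom lone pair (2) give 6 π electrons. 6 = 4(1)+2, so it is aromatic (furan).
The 6-membered ring is fully conjugated (every ring atom contributes a p orbital); 3 ring double bonds give 6 π electrons. Since 6 = 4n+2 (n=1), it is aromatic (benzene ring).
The second 6-membered ring has four sp³ carbons, so it is not fully conjugated — not aromatic (cyclohexane ring).
The 7-membered ring has one sp³ carbon, so it is not fully conjugated — not aromatic (cycloheptatriene).
The 6-membered ring with two nitrogens (1,3) has a continuous p-orbital overlap around the ring; 3 ring double bonds give 6 π electrons. Since 6 = 4n+2 (n=1), it is aromatic (pyrimidine).
3 of the 6 rings are aromatic. Total: 3.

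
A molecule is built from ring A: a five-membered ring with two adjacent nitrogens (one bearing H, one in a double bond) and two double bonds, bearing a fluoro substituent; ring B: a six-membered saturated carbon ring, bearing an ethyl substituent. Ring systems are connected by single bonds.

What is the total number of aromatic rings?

1

Ring A is fully conjugated (every ring atom contributes a p orbital); 2 ring double bonds (4 π electrons) plus a heteroatom lone pair (2) give 6 π electrons. That satisfies 4n+2 with n=1, so ring A is aromatic (pyrazole).
Ring B has only sp³ atoms, so it is not fully conjugated — not aromatic (cyclohexane).
Aromatic: A. Total: 1.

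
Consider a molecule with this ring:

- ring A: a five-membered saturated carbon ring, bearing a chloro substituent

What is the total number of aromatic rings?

Ring A has only sp³ atoms, so it is not fully conjugated — not aromatic (cyclopentane).

0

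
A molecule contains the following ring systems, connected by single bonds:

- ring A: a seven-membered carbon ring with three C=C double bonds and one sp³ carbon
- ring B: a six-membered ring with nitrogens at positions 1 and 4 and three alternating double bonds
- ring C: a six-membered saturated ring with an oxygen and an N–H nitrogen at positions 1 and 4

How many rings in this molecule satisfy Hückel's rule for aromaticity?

1

Ring A has one sp³ carbon, so it is not fully conjugated — not aromatic (cycloheptatriene).
Ring B is planar and fully conjugated; 3 ring double bonds give 6 π electrons. 6 = 4(1)+2, so ring B is aromatic (pyrazine).
Ring C has only sp³ atoms, so it is not fully conjugated — not aromatic (morpholine).
Aromatic: B. Total: 1.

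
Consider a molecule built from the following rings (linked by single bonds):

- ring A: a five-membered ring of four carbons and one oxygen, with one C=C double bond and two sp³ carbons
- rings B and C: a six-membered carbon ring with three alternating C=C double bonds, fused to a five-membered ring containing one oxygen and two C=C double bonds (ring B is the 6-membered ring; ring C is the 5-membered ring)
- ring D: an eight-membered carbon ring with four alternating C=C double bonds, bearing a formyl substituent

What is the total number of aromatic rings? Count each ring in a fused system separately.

2

Ring A has two sp³ carbons, so it is not fully conjugated — not aromatic (2,3-dihydrofuran).
Rings B and C form a fused bicyclic system (with one oxygen) with 9 sp² atoms and 10 π electrons from ring double bonds plus a heteroatom lone pair. 10 = 4(2)+2, so the system is aromatic and both rings count as aromatic (benzofuran).
Ring D has only sp² ring atoms; a planar conformation would have a fully conjugated π system of 8 electrons. But 8 = 4(2), which is 4n not 4n+2, so ring D is not aromatic (cyclooctatetraene) — cyclooctatetraene distorts into a non-planar tub to avoid antiaromaticity.
Aromatic: B, C. Total: 2.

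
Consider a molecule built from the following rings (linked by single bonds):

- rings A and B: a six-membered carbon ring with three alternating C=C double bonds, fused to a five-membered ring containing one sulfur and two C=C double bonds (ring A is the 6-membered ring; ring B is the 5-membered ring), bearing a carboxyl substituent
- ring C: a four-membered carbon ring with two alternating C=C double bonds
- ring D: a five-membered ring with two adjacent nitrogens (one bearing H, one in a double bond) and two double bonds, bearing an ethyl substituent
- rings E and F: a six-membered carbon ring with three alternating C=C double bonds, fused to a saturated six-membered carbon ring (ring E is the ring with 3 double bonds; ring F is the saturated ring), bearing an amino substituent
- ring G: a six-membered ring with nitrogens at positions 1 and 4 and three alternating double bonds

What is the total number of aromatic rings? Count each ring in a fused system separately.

5

Rings A and B form a fused bicyclic system (with one sulfur) with 9 sp² atoms and 10 π electrons from ring double bonds plus a heteroatom lone pair. 10 = 4(2)+2, so the system is aromatic and both rings count as aromatic (benzothiophene).
Ring C has only sp² ring atoms; a planar conformation would have a fully conjugated π system of 4 electrons. But 4 = 4(1), which is 4n not 4n+2, so ring C is not aromatic (cyclobutadiene) — cyclobutadiene is antiaromatic and distorts to a rectangle.
Ring D is fully conjugated (every ring atom contributes a p orbital); 2 ring double bonds (4 π electrons) plus a heteroatom lone pair (2) give 6 π electrons. 6 = 4(1)+2, so ring D is aromatic (pyrazole).
Ring E has a continuous p-orbital overlap around the ring; 3 ring double bonds give 6 π electrons. That satisfies 4n+2 with n=1, so ring E is aromatic (benzene ring).
Ring F has four sp³ carbons, so it is not fully conjugated — not aromatic (cyclohexane ring).
Ring G is fully conjugated (every ring atom contributes a p orbital); 3 ring double bonds give 6 π electrons. That satisfies 4n+2 with n=1, so ring G is aromatic (pyrazine).
Aromatic: A, B, D, E, G. Total: 5.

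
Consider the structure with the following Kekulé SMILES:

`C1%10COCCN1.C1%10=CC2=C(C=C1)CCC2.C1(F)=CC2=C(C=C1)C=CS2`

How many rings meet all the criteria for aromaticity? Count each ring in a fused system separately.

3

The SMILES encodes a six-membered saturated ring with an oxygen and an N–H nitrogen at positions 1 and 4; a six-membered carbon ring with three alternating C=C double bonds, fused to a saturated five-membered carbon ring; a six-membered carbon ring with three alternating C=C double bonds, fused to a five-membered ring containing one sulfur and two C=C double bonds.
The 6-membered ring with one oxygen and one N–H (1,4) has only sp³ atoms, so it is not fully conjugated — not aromatic (morpholine).
The 6-membered ring is fully conjugated (every ring atom contributes a p orbital); 3 ring double bonds give 6 π electrons. 6 = 4(1)+2, so it is aromatic (benzene ring).
The 5-membered ring has three sp³ carbons, so it is not fully conjugated — not aromatic (cyclopentane ring).
The fused 6/5-membered bicyclic (with one sulfur) is a single π system with 9 sp² atoms and 10 π electrons from ring double bonds plus a heteroatom lone pair. 10 = 4(2)+2, so the system is aromatic and both rings count as aromatic (benzothiophene).
3 of the 5 rings are aromatic. Total: 3.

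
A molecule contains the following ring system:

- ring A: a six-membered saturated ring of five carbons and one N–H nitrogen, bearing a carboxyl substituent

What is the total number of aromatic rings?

Ring A has only sp³ atoms, so it is not fully conjugated — not aromatic (piperidine).

0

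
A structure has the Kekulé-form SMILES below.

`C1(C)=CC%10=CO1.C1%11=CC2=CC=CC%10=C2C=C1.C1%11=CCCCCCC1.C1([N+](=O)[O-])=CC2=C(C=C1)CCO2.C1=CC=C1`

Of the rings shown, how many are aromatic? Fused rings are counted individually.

The SMILES encodes a five-membered ring of four carbons and one oxygen, with two C=C double bonds; two fused six-membered carbon rings, each with three alternating C=C double bonds; an eight-membered carbon ring with one C=C double bond; a six-membered carbon ring with three alternating C=C double bonds, fused to a five-membered ring containing one oxygen and two sp³ carbons; a four-membered carbon ring with two alternating C=C double bonds.
The 5-membered ring with one oxygen has a continuous p-orbital overlap around the ring; 2 ring double bonds (4 π electrons) plus a heteroatom lone pair (2) give 6 π electrons. 6 = 4(1)+2, so it is aromatic (furan).
The fused 6/6-membered bicyclic is a single π system with 10 sp² atoms and 10 π electrons from ring double bonds. 10 = 4(2)+2, so the system is aromatic and both rings count as aromatic (naphthalene).
The 8-membered ring has six sp³ carbons, so it is not fully conjugated — not aromatic (cyclooctene).
The 6-membered ring is planar and fully conjugated; 3 ring double bonds give 6 π electrons. Since 6 = 4n+2 (n=1), it is aromatic (benzene ring).
The second 5-membered ring with one oxygen has two sp³ carbons, so it is not fully conjugated — not aromatic (oxolane ring).
The 4-membered ring has only sp² ring atoms; a planar conformation would have a fully conjugated π system of 4 electrons. But 4 = 4(1), which is 4n not 4n+2, so it is not aromatic (cyclobutadiene) — cyclobutadiene is antiaromatic and distorts to a rectangle.
4 of the 7 rings are aromatic. Total: 4.

4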